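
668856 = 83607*8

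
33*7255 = 239415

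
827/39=21+8/39 ≈ 21.21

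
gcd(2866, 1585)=1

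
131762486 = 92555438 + 39207048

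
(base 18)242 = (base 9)882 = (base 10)722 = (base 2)1011010010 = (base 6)3202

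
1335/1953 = 445/651 ≈ 0.684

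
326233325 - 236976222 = 89257103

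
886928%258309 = 112001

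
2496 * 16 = 39936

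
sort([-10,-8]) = [-10,-8]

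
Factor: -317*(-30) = 2^1*3^1*5^1*317^1 = 9510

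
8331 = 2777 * 3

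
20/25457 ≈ 0.000786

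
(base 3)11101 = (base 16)76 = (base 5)433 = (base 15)7d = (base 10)118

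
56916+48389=105305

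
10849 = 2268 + 8581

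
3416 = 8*427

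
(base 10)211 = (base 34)67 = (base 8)323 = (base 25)8b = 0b11010011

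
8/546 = 4/273 ≈ 0.0147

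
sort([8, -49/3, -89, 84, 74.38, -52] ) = [-89, -52, -49/3, 8, 74.38, 84] 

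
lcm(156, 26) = 156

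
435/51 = 8+9/17 ≈ 8.53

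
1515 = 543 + 972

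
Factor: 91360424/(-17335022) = -1*2^2*83^1*223^1*617^1*8667511^(-1) = -45680212/8667511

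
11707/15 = 780 + 7/15 ≈ 780.47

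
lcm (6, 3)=6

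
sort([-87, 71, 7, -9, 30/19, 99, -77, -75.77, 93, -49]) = [-87, -77, -75.77, -49, -9, 30/19, 7, 71, 93, 99]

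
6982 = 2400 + 4582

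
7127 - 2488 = 4639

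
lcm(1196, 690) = 17940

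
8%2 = 0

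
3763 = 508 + 3255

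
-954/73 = -13 - 5/73 ≈ -13.07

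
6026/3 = 2008+2/3 ≈ 2008.67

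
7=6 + 1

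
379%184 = 11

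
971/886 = 1+85/886 ≈ 1.10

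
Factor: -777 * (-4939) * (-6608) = -1 * 2^4 * 3^1 * 7^2 * 11^1 * 37^1 * 59^1 * 449^1 = -25358880624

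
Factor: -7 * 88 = -1 * 2^3 * 7^1 * 11^1 = -616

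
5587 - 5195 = 392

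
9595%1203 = 1174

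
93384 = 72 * 1297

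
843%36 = 15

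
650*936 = 608400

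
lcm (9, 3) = 9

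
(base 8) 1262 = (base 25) 12f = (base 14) 374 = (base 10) 690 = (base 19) 1h6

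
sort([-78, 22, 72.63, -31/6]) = [-78, -31/6, 22, 72.63]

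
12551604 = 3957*3172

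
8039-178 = 7861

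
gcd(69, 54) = 3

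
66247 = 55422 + 10825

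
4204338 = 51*82438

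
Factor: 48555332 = 2^2 * 7^1 * 17^1 * 83^1 * 1229^1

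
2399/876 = 2+647/876 ≈ 2.74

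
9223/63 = 146 + 25/63 ≈ 146.40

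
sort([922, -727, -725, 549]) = [-727, -725, 549, 922]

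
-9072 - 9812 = -18884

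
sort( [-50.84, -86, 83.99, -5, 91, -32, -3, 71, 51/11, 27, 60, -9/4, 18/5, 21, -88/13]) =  [-86, -50.84, -32, -88/13, -5, -3, -9/4, 18/5, 51/11, 21, 27, 60, 71, 83.99, 91]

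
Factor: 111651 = 3^1 * 37217^1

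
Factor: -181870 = -1 * 2^1 * 5^1 * 13^1 * 1399^1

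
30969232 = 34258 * 904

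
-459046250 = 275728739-734774989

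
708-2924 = -2216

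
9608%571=472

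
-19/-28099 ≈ 0.000676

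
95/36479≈0.00260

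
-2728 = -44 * 62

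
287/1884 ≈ 0.152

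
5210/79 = 65 + 75/79≈65.95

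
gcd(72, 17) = 1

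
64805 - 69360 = -4555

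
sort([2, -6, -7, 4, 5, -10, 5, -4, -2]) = [-10, -7, -6, -4, -2, 2, 4, 5, 5]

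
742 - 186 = 556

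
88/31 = 2 + 26/31 ≈ 2.84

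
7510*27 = 202770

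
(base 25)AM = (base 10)272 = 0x110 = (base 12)1A8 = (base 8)420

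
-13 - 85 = -98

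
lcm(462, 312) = 24024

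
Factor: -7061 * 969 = -1 * 3^1 * 17^1 * 19^1 * 23^1 * 307^1 = -6842109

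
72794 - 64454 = 8340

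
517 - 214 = 303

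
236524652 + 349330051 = 585854703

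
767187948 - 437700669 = 329487279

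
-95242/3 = -31747-1/3 ≈ -31747.33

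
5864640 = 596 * 9840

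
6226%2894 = 438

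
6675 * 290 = 1935750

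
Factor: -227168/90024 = -1*2^2*3^(-1)*11^(-2)*229^1 = -916/363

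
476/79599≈0.00598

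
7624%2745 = 2134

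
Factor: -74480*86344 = -1*2^7*5^1*7^2*19^1*43^1*251^1 = -6430901120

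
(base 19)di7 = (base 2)1001110110010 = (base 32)4ti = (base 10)5042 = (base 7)20462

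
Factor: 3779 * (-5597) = -1 * 29^1 * 193^1 * 3779^1 = -21151063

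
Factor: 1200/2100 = 2^2 * 7^(-1) = 4/7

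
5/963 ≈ 0.00519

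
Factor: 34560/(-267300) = -1 * 2^6 * 3^(-2) * 5^(-1) * 11^(-1) = -64/495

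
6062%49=35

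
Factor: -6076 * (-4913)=2^2 * 7^2 * 17^3 * 31^1=29851388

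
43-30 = 13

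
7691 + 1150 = 8841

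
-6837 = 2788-9625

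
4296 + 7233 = 11529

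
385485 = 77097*5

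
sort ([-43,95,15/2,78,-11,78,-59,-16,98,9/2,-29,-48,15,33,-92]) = [-92,-59,-48,-43,-29,-16,-11,9/2,15/2,15,33,78,78,95,98]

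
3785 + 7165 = 10950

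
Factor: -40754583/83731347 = -1 * 3^1 * 7^(-2) * 19^(-1) * 43^1 * 3331^(-1) * 11701^1 = -1509429/3101161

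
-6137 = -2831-3306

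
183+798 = 981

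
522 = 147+375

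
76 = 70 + 6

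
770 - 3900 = -3130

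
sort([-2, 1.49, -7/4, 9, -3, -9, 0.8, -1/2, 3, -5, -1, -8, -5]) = [-9, -8, -5, -5, -3, -2, -7/4, -1, -1/2, 0.8, 1.49, 3, 9]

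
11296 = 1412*8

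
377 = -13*(-29)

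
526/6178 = 263/3089 ≈ 0.0851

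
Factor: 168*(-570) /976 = -1*3^2*5^1*7^1*19^1*61^ (-1) = -5985/61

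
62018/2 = 31009 = 31009.00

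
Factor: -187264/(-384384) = 3^(-1) * 13^(-1) * 19^1 = 19/39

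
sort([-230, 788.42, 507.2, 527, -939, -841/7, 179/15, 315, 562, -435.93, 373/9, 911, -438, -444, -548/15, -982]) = [-982, -939, -444, -438, -435.93, -230, -841/7, -548/15, 179/15, 373/9, 315, 507.2, 527, 562, 788.42, 911]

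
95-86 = 9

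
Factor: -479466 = -1*2^1*3^3*13^1*683^1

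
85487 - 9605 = 75882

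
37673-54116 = -16443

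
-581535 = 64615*(-9)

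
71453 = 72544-1091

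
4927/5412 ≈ 0.910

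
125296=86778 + 38518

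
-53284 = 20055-73339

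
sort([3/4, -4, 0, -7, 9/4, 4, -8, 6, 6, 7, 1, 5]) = [-8, -7, -4, 0, 3/4, 1, 9/4, 4, 5, 6, 6, 7]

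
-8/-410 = 4/205 ≈ 0.0195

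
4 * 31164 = 124656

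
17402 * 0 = 0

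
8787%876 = 27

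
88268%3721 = 2685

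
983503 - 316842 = 666661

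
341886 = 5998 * 57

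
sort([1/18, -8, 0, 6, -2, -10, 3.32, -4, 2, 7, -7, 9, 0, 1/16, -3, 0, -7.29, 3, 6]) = [-10, -8, -7.29, -7, -4, -3, -2, 0, 0, 0, 1/18, 1/16, 2, 3, 3.32, 6, 6, 7, 9]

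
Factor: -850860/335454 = -1*2^1*3^1*5^1*7^(-3)*29^1 = -870/343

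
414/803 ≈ 0.516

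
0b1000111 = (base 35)21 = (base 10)71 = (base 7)131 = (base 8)107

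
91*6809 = 619619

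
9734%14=4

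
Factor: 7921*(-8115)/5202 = -1*2^ (-1)*3^ (-1)*5^1*17^ (-2)*89^2*541^1 = -21426305/1734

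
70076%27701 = 14674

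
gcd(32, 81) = 1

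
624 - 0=624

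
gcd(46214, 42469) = 7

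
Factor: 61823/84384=2^(-5)*3^(-2)*211^1=211/288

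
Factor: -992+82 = -1 * 2^1 * 5^1 * 7^1 * 13^1 = -910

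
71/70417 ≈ 0.00101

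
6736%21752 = 6736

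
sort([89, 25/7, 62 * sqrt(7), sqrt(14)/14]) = [sqrt(14)/14, 25/7, 89, 62 * sqrt(7)]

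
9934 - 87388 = -77454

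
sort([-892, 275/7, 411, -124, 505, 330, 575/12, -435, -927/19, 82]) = [-892, -435, -124, -927/19, 275/7, 575/12, 82, 330, 411, 505]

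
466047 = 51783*9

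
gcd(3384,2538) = 846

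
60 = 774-714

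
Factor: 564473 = 7^1 * 13^1 * 6203^1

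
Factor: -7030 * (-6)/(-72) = -1 * 2^(-1) * 3^(-1) * 5^1 * 19^1 * 37^1 = -3515/6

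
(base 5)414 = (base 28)3p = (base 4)1231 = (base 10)109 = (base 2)1101101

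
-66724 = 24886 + -91610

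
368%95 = 83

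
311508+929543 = 1241051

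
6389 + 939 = 7328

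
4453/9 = 494+7/9 ≈ 494.78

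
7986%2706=2574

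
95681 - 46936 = 48745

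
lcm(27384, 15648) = 109536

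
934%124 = 66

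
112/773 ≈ 0.145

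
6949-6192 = 757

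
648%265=118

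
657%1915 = 657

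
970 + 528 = 1498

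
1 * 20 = 20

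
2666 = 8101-5435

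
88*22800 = 2006400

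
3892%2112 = 1780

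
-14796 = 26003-40799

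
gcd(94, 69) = 1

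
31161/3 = 10387 = 10387.00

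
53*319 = 16907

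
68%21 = 5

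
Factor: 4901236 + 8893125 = 7^1*17^1*19^1*6101^1 = 13794361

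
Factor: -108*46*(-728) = 2^6*3^3*7^1*13^1*23^1 = 3616704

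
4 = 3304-3300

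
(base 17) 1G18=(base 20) 13I2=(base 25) F7C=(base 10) 9562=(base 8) 22532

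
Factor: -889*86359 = -1*7^2*13^2*73^1*127^1 = -76773151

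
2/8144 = 1/4072 ≈ 0.000246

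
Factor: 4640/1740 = 2^3 * 3^(-1) = 8/3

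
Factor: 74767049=7^1 * 347^1 * 30781^1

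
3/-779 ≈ -0.00385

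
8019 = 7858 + 161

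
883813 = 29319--854494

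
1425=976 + 449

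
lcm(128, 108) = 3456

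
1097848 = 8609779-7511931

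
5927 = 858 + 5069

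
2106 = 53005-50899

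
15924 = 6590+9334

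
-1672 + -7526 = -9198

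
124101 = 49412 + 74689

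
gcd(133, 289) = 1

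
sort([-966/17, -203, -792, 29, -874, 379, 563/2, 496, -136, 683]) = [-874, -792, -203, -136, -966/17, 29, 563/2, 379, 496, 683]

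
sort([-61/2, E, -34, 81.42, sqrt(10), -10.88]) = [-34, -61/2, -10.88, E, sqrt(10), 81.42]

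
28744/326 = 14372/163 ≈ 88.17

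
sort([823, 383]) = [383, 823]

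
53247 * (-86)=-4579242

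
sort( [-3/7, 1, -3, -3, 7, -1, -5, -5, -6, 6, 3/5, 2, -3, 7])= [-6, -5, -5, -3, -3, -3, -1, -3/7, 3/5, 1, 2, 6, 7, 7]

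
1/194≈0.00515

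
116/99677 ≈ 0.00116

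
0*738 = 0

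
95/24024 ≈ 0.00395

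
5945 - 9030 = -3085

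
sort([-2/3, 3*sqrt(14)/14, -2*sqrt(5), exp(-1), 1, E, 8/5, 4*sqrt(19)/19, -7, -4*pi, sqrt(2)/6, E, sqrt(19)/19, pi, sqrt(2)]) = [-4*pi, -7, -2*sqrt(5), -2/3, sqrt(19)/19, sqrt(2)/6, exp(-1), 3*sqrt(14)/14, 4*sqrt(19)/19, 1, sqrt(2), 8/5, E, E, pi]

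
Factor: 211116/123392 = 2^(-7) * 3^1 * 73^1 = 219/128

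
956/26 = 478/13 ≈ 36.77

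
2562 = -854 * (-3)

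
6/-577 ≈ -0.0104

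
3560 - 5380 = -1820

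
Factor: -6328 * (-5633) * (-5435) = -1 * 2^3 * 5^1 * 7^1 * 43^1 * 113^1 * 131^1 * 1087^1 = -193733966440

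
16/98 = 8/49 ≈ 0.163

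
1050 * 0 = 0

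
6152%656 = 248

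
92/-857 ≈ -0.107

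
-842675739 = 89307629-931983368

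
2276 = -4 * (-569)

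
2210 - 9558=-7348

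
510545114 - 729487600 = -218942486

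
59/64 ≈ 0.922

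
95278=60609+34669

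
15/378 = 5/126 ≈ 0.0397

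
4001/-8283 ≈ -0.483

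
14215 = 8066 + 6149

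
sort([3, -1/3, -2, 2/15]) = [-2, -1/3, 2/15, 3]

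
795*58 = 46110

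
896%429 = 38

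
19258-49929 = -30671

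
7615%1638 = 1063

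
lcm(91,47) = 4277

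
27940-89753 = -61813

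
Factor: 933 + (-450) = 3^1 * 7^1 * 23^1 = 483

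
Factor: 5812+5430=2^1*7^1*11^1*73^1=11242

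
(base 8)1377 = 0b1011111111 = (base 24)17n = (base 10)767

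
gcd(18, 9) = 9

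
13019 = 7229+5790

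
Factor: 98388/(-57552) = -1*2^(-2)*3^2*11^(-1)*109^(-1)*911^1 = -8199/4796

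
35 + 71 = 106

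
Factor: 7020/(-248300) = -1*3^3*5^(-1)*191^(-1) = -27/955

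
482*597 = 287754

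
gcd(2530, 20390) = 10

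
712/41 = 17 + 15/41 ≈ 17.37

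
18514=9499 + 9015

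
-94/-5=18 + 4/5=18.80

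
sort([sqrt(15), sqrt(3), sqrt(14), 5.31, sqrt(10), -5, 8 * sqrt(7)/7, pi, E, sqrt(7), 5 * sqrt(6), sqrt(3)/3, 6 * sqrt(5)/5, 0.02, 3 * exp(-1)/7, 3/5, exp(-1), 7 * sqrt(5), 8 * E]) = [-5, 0.02, 3 * exp(-1)/7, exp(-1), sqrt(3)/3, 3/5, sqrt(3), sqrt(7), 6 * sqrt(5)/5, E, 8 * sqrt(7)/7, pi, sqrt(10), sqrt(14), sqrt(15), 5.31, 5 * sqrt(6), 7 * sqrt(5), 8 * E]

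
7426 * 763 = 5666038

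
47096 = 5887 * 8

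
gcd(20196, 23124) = 12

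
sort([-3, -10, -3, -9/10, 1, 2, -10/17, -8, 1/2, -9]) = [-10, -9, -8, -3, -3, -9/10, -10/17, 1/2, 1, 2]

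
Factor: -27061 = -1*27061^1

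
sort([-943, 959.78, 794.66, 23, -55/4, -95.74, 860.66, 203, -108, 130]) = [-943, -108, -95.74, -55/4, 23, 130, 203, 794.66, 860.66, 959.78]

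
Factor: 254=2^1*127^1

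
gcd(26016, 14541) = 3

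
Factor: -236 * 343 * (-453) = 2^2 * 3^1 * 7^3 * 59^1 * 151^1 = 36669444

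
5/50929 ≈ 0.0000982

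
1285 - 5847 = -4562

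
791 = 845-54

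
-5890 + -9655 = -15545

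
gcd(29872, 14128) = 16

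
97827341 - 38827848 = 58999493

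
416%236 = 180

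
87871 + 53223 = 141094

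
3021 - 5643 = -2622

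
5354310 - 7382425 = -2028115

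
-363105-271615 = -634720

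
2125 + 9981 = 12106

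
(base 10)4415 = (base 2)1000100111111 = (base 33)41q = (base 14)1875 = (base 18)db5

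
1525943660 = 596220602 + 929723058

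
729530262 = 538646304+190883958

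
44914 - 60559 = -15645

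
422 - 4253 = -3831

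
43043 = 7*6149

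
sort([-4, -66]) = [-66, -4]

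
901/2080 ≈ 0.433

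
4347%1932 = 483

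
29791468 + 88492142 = 118283610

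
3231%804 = 15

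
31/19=1 + 12/19 ≈ 1.63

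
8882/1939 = 4 + 1126/1939≈4.58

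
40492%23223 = 17269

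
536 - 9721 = -9185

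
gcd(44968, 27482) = 14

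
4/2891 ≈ 0.00138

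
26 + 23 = 49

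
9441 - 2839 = 6602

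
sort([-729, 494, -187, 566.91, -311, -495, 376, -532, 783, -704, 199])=[-729, -704, -532, -495, -311, -187, 199, 376, 494, 566.91, 783]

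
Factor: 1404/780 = 3^2*5^ (-1) = 9/5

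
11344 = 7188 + 4156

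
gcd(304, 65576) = 8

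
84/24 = 7/2 = 3.50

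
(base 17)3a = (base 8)75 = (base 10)61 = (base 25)2b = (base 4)331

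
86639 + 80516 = 167155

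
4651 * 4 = 18604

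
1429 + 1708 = 3137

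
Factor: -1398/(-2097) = 2^1*3^(-1) = 2/3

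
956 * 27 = 25812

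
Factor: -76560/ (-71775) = 2^4*3^ (-1)*5^ (-1) = 16/15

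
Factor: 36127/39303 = 3^(-2)*7^1*11^(-1)*13^1 = 91/99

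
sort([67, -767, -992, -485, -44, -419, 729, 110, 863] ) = [-992, -767, -485, -419, -44, 67, 110, 729, 863] 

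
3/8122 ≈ 0.000369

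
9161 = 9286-125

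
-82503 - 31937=-114440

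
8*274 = 2192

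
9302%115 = 102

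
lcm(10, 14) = 70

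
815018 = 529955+285063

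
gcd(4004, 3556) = 28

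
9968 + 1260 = 11228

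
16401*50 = 820050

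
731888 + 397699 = 1129587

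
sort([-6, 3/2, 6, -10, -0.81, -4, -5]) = [-10, -6, -5, -4, -0.81, 3/2, 6]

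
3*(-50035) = -150105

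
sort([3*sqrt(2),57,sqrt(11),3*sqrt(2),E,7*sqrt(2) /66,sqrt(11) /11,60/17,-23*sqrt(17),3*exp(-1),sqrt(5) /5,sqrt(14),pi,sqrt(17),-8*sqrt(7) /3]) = [-23*sqrt(17),-8*sqrt(7) /3,7*sqrt(2) /66,sqrt(11) /11,sqrt(5) /5,3*exp(-1),E,pi,sqrt(11),60/17,sqrt(14),sqrt(17),3*sqrt(2),3*sqrt(2),57]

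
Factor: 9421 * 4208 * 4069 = 2^4 * 13^1 * 263^1 * 313^1 * 9421^1 = 161309678192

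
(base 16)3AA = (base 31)U8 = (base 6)4202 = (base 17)343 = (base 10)938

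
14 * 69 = 966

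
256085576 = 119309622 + 136775954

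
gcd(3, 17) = 1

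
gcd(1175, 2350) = 1175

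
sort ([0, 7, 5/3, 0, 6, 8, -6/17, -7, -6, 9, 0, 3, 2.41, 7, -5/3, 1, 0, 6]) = [-7, -6, -5/3, -6/17, 0, 0, 0, 0, 1, 5/3, 2.41, 3, 6, 6, 7, 7, 8, 9]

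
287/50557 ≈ 0.00568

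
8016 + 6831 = 14847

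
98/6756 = 49/3378 ≈ 0.0145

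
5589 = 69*81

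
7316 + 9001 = 16317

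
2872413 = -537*(-5349)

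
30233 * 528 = 15963024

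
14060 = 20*703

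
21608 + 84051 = 105659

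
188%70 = 48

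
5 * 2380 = 11900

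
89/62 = 1 + 27/62 ≈ 1.44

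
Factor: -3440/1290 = -1*2^3*3^ (-1) = -8/3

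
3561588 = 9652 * 369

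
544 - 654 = -110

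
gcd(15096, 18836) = 68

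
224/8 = 28 = 28.00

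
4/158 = 2/79 ≈ 0.0253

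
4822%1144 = 246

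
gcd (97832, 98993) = 1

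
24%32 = 24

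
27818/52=13909/26 ≈ 534.96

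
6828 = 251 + 6577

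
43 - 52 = -9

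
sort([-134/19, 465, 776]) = [-134/19, 465, 776]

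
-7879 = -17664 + 9785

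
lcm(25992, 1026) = 77976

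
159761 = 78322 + 81439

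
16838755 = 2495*6749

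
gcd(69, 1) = 1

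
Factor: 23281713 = 3^2 * 7^2 * 13^1 * 31^1 * 131^1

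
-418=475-893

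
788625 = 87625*9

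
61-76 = -15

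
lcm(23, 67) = 1541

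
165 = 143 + 22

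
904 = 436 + 468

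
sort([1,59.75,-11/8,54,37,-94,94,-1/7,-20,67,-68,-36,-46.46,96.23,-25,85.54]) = [-94,-68,-46.46,-36,-25,-20,-11/8,-1/7,1,37,54,59.75,67,85.54,94,96.23]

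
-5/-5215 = 1/1043 ≈ 0.000959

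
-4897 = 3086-7983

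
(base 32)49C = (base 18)DA4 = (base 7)15550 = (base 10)4396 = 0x112C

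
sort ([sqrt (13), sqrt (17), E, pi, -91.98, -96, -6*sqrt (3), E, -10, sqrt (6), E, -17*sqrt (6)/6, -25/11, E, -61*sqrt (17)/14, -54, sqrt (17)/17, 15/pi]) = [-96, -91.98, -54, -61*sqrt (17)/14, -6*sqrt (3), -10, -17*sqrt (6)/6, -25/11, sqrt (17)/17, sqrt (6), E, E, E, E, pi, sqrt (13), sqrt (17), 15/pi]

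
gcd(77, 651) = 7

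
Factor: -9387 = -1 * 3^2 * 7^1 * 149^1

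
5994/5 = 1198+4/5 = 1198.80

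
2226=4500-2274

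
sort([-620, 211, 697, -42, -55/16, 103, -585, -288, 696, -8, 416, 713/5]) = [-620, -585, -288, -42, -8, -55/16, 103, 713/5, 211, 416, 696, 697]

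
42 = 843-801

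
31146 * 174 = 5419404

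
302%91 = 29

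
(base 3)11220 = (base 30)4c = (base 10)132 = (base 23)5h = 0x84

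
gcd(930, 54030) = 30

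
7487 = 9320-1833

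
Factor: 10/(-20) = -1*2^(-1) = -1/2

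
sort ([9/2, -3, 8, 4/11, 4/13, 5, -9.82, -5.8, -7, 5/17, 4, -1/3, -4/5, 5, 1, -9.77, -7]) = [-9.82, -9.77, -7, -7, -5.8, -3, -4/5, -1/3, 5/17, 4/13, 4/11, 1, 4, 9/2, 5, 5, 8]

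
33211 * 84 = 2789724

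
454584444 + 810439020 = 1265023464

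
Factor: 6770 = 2^1*5^1*677^1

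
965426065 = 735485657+229940408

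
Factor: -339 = -1 * 3^1 * 113^1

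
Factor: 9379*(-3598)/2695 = -1*2^1*5^(-1)*7^(-1)*11^(-1)*83^1*113^1*257^1 = -4820806/385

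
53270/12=26635/6≈4439.17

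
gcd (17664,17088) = 192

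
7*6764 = 47348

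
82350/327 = 251 + 91/109 ≈ 251.83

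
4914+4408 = 9322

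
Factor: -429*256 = -1*2^8*3^1*11^1*13^1 = -109824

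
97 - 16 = 81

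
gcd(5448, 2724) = 2724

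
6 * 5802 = 34812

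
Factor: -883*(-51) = 3^1*17^1*883^1 = 45033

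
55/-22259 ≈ -0.00247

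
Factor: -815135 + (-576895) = -1*2^1*3^2*5^1*15467^1 = -1392030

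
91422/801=114+12/89≈114.13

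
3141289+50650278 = 53791567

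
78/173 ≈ 0.451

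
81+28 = 109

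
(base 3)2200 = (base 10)72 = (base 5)242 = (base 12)60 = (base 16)48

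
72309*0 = 0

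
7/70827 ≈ 0.0000988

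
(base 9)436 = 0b101100101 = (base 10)357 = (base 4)11211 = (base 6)1353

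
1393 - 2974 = -1581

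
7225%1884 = 1573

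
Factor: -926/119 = -1 * 2^1 * 7^(-1) * 17^(-1) * 463^1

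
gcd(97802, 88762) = 2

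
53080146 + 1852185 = 54932331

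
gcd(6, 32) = 2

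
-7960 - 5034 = -12994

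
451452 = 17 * 26556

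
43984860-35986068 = 7998792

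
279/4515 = 93/1505 ≈ 0.0618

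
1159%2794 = 1159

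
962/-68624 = -481/34312 ≈ -0.0140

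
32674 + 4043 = 36717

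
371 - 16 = 355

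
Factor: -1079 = -1*13^1*83^1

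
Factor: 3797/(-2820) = -1*2^(-2)*3^(-1)*5^(-1)*47^(-1)*3797^1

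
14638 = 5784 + 8854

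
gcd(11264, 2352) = 16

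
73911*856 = 63267816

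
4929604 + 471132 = 5400736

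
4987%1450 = 637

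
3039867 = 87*34941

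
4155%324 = 267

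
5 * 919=4595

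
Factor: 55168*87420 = 2^9*3^1*5^1*31^1*47^1*431^1 = 4822786560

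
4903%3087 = 1816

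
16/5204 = 4/1301≈0.00307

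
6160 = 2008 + 4152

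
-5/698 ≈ -0.00716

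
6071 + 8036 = 14107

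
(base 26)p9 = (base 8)1223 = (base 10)659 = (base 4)22103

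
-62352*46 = -2868192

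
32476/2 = 16238 = 16238.00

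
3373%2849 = 524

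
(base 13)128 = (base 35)5s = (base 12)14b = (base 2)11001011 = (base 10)203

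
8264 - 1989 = 6275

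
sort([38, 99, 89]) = [38, 89, 99]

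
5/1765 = 1/353 ≈ 0.00283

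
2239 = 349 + 1890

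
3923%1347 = 1229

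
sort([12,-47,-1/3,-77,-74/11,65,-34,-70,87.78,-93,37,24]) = [-93,-77,-70,-47,-34,-74/11,-1/3,12,24,37,65,87.78]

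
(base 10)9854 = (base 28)cfq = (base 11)7449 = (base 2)10011001111110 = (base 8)23176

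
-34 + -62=-96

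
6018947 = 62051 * 97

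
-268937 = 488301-757238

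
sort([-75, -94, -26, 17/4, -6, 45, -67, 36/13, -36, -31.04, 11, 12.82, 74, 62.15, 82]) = [-94, -75, -67, -36, -31.04, -26, -6, 36/13, 17/4, 11, 12.82, 45, 62.15, 74, 82]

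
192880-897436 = -704556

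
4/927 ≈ 0.00431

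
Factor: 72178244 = 2^2 * 18044561^1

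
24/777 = 8/259 ≈ 0.0309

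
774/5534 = 387/2767 ≈ 0.140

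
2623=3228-605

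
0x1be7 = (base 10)7143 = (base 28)933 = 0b1101111100111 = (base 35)5t3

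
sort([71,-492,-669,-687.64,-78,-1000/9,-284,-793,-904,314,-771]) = [-904,-793,-771,-687.64,-669,-492,-284,-1000/9,-78,71,314]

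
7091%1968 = 1187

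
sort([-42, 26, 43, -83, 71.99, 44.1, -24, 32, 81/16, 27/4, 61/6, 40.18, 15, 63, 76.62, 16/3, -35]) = [-83, -42, -35, -24, 81/16, 16/3, 27/4, 61/6, 15, 26, 32, 40.18, 43, 44.1, 63, 71.99, 76.62]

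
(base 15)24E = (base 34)FE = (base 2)1000001100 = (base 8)1014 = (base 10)524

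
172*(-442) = -76024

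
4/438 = 2/219 ≈ 0.00913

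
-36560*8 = -292480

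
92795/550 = 168 + 79/110 ≈ 168.72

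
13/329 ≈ 0.0395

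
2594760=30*86492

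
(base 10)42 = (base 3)1120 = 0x2a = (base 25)1h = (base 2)101010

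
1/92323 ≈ 0.0000108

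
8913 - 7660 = 1253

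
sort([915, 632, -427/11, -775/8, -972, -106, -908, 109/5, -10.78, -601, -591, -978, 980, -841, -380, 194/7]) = [-978, -972, -908, -841, -601, -591, -380, -106, -775/8, -427/11, -10.78, 109/5, 194/7, 632, 915, 980]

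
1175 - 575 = 600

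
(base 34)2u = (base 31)35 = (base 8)142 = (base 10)98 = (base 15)68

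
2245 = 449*5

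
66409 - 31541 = 34868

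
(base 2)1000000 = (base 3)2101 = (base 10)64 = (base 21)31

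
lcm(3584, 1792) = 3584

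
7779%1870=299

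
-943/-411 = 2 + 121/411 ≈ 2.29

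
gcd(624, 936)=312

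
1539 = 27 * 57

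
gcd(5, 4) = 1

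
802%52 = 22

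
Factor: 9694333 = 11^1*37^1*23819^1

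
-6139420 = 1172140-7311560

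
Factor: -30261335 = -1 * 5^1 * 13^1 * 89^1 * 5231^1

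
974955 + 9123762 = 10098717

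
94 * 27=2538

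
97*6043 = 586171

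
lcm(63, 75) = 1575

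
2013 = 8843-6830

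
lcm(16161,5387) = 16161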